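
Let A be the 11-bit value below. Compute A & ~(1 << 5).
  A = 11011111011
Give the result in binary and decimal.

Mask = ~(1 << 5) = 11111011111
Bit 5 of A is 1, so AND-ing with the mask clears it to 0.
  11011111011
& 11111011111
-------------
  11011011011

Answer: 11011011011 (1755)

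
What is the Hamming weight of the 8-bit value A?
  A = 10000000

10000000
1-bits at positions (from bit 0 = LSB): 7
Count = 1

Answer: 1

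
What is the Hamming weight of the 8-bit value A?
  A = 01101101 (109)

01101101
1-bits at positions (from bit 0 = LSB): 0, 2, 3, 5, 6
Count = 5

Answer: 5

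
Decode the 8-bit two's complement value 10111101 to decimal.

MSB is 1, so the value is negative. Find the magnitude:
1. Invert bits:  01000010
2. Add 1:        01000011  = 67
3. Apply sign:   -67

Answer: -67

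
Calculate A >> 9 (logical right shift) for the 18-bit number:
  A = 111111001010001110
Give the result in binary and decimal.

Logical shift right by 9: drop the bottom 9 bit(s), prepend 9 zero(s) on the left.
  111111001010001110  ->  keep [111111001], discard [010001110], prepend 000000000
= 000000000111111001

Answer: 000000000111111001 (505)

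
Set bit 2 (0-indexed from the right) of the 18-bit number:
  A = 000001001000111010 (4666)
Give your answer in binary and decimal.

Mask = 1 << 2 = 000000000000000100
Bit 2 of A is 0, so OR-ing with the mask flips it to 1.
  000001001000111010
| 000000000000000100
--------------------
  000001001000111110

Answer: 000001001000111110 (4670)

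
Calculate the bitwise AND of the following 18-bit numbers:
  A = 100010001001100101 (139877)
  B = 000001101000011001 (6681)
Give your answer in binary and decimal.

Apply & to each column (1 only where both bits are 1):
  100010001001100101
& 000001101000011001
--------------------
  000000001000000001

Answer: 000000001000000001 (513)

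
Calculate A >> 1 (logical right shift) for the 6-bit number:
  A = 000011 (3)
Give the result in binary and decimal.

Logical shift right by 1: drop the bottom 1 bit(s), prepend 1 zero(s) on the left.
  000011  ->  keep [00001], discard [1], prepend 0
= 000001

Answer: 000001 (1)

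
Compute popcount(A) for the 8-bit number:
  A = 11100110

11100110
1-bits at positions (from bit 0 = LSB): 1, 2, 5, 6, 7
Count = 5

Answer: 5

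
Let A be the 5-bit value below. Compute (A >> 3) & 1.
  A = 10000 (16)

Bit 3 is the 4th from the right.
  10000
   ^
That bit is 0.

Answer: 0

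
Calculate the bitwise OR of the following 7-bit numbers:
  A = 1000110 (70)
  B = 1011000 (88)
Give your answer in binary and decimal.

Apply | to each column (1 where either bit is 1):
  1000110
| 1011000
---------
  1011110

Answer: 1011110 (94)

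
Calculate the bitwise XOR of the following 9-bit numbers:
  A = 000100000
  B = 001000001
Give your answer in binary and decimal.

Apply ^ to each column (1 where bits differ):
  000100000
^ 001000001
-----------
  001100001

Answer: 001100001 (97)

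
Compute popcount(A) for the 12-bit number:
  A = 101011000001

101011000001
1-bits at positions (from bit 0 = LSB): 0, 6, 7, 9, 11
Count = 5

Answer: 5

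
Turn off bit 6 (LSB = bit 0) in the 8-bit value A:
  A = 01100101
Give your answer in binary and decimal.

Mask = ~(1 << 6) = 10111111
Bit 6 of A is 1, so AND-ing with the mask clears it to 0.
  01100101
& 10111111
----------
  00100101

Answer: 00100101 (37)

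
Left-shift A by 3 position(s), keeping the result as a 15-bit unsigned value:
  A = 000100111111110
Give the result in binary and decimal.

Shift left by 3: drop the top 3 bit(s), append 3 zero(s) on the right.
  000100111111110  ->  discard [000], keep [100111111110], append 000
= 100111111110000

Answer: 100111111110000 (20464)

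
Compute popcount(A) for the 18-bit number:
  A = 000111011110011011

000111011110011011
1-bits at positions (from bit 0 = LSB): 0, 1, 3, 4, 7, 8, 9, 10, 12, 13, 14
Count = 11

Answer: 11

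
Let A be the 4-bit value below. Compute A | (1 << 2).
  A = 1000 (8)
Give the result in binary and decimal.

Mask = 1 << 2 = 0100
Bit 2 of A is 0, so OR-ing with the mask flips it to 1.
  1000
| 0100
------
  1100

Answer: 1100 (12)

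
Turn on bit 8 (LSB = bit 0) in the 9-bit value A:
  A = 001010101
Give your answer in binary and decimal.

Mask = 1 << 8 = 100000000
Bit 8 of A is 0, so OR-ing with the mask flips it to 1.
  001010101
| 100000000
-----------
  101010101

Answer: 101010101 (341)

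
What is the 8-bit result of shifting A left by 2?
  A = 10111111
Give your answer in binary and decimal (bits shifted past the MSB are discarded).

Shift left by 2: drop the top 2 bit(s), append 2 zero(s) on the right.
  10111111  ->  discard [10], keep [111111], append 00
= 11111100

Answer: 11111100 (252)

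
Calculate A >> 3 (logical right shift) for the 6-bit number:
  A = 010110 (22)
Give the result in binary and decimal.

Logical shift right by 3: drop the bottom 3 bit(s), prepend 3 zero(s) on the left.
  010110  ->  keep [010], discard [110], prepend 000
= 000010

Answer: 000010 (2)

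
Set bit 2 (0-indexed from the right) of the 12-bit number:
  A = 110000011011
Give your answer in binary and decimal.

Mask = 1 << 2 = 000000000100
Bit 2 of A is 0, so OR-ing with the mask flips it to 1.
  110000011011
| 000000000100
--------------
  110000011111

Answer: 110000011111 (3103)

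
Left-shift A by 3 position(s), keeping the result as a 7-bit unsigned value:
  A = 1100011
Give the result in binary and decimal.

Shift left by 3: drop the top 3 bit(s), append 3 zero(s) on the right.
  1100011  ->  discard [110], keep [0011], append 000
= 0011000

Answer: 0011000 (24)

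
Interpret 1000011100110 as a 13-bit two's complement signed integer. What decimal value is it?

MSB is 1, so the value is negative. Find the magnitude:
1. Invert bits:  0111100011001
2. Add 1:        0111100011010  = 3866
3. Apply sign:   -3866

Answer: -3866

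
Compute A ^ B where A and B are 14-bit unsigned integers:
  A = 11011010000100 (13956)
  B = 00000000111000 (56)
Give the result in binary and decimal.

Apply ^ to each column (1 where bits differ):
  11011010000100
^ 00000000111000
----------------
  11011010111100

Answer: 11011010111100 (14012)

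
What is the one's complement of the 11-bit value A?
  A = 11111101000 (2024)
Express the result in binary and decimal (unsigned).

Flip each bit (0->1, 1->0):
  11111101000
  00000010111

Answer: 00000010111 (23)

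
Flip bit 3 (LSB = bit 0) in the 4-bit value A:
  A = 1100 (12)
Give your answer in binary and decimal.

Mask = 1 << 3 = 1000
Bit 3 of A is 1; XOR with the mask flips it to 0.
  1100
^ 1000
------
  0100

Answer: 0100 (4)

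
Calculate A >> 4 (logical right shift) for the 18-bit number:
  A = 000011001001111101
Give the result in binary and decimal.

Logical shift right by 4: drop the bottom 4 bit(s), prepend 4 zero(s) on the left.
  000011001001111101  ->  keep [00001100100111], discard [1101], prepend 0000
= 000000001100100111

Answer: 000000001100100111 (807)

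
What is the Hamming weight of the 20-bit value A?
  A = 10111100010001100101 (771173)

10111100010001100101
1-bits at positions (from bit 0 = LSB): 0, 2, 5, 6, 10, 14, 15, 16, 17, 19
Count = 10

Answer: 10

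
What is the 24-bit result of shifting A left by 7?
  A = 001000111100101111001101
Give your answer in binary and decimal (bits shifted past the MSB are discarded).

Shift left by 7: drop the top 7 bit(s), append 7 zero(s) on the right.
  001000111100101111001101  ->  discard [0010001], keep [11100101111001101], append 0000000
= 111001011110011010000000

Answer: 111001011110011010000000 (15066752)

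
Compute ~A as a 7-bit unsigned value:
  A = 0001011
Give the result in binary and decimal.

Flip each bit (0->1, 1->0):
  0001011
  1110100

Answer: 1110100 (116)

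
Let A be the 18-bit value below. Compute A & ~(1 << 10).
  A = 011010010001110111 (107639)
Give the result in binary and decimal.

Mask = ~(1 << 10) = 111111101111111111
Bit 10 of A is 1, so AND-ing with the mask clears it to 0.
  011010010001110111
& 111111101111111111
--------------------
  011010000001110111

Answer: 011010000001110111 (106615)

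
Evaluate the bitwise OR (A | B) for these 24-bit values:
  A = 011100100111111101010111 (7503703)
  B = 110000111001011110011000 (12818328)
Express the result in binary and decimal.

Apply | to each column (1 where either bit is 1):
  011100100111111101010111
| 110000111001011110011000
--------------------------
  111100111111111111011111

Answer: 111100111111111111011111 (15990751)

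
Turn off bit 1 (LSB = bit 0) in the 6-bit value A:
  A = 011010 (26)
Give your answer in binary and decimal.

Mask = ~(1 << 1) = 111101
Bit 1 of A is 1, so AND-ing with the mask clears it to 0.
  011010
& 111101
--------
  011000

Answer: 011000 (24)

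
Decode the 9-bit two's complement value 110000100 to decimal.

MSB is 1, so the value is negative. Find the magnitude:
1. Invert bits:  001111011
2. Add 1:        001111100  = 124
3. Apply sign:   -124

Answer: -124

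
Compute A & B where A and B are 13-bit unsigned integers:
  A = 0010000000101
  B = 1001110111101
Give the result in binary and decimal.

Apply & to each column (1 only where both bits are 1):
  0010000000101
& 1001110111101
---------------
  0000000000101

Answer: 0000000000101 (5)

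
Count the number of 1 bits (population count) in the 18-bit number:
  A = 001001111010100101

001001111010100101
1-bits at positions (from bit 0 = LSB): 0, 2, 5, 7, 9, 10, 11, 12, 15
Count = 9

Answer: 9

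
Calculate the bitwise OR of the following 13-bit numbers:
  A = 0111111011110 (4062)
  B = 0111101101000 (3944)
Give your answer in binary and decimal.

Apply | to each column (1 where either bit is 1):
  0111111011110
| 0111101101000
---------------
  0111111111110

Answer: 0111111111110 (4094)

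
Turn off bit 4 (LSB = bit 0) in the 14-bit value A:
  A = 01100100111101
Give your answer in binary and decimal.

Mask = ~(1 << 4) = 11111111101111
Bit 4 of A is 1, so AND-ing with the mask clears it to 0.
  01100100111101
& 11111111101111
----------------
  01100100101101

Answer: 01100100101101 (6445)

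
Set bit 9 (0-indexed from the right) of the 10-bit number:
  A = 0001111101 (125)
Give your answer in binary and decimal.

Mask = 1 << 9 = 1000000000
Bit 9 of A is 0, so OR-ing with the mask flips it to 1.
  0001111101
| 1000000000
------------
  1001111101

Answer: 1001111101 (637)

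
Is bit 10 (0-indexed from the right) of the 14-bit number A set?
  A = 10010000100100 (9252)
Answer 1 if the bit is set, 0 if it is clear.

Bit 10 is the 11th from the right.
  10010000100100
     ^
That bit is 1.

Answer: 1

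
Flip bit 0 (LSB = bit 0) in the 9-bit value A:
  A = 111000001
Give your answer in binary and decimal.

Mask = 1 << 0 = 000000001
Bit 0 of A is 1; XOR with the mask flips it to 0.
  111000001
^ 000000001
-----------
  111000000

Answer: 111000000 (448)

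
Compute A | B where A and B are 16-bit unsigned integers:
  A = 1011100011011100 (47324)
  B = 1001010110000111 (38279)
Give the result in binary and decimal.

Apply | to each column (1 where either bit is 1):
  1011100011011100
| 1001010110000111
------------------
  1011110111011111

Answer: 1011110111011111 (48607)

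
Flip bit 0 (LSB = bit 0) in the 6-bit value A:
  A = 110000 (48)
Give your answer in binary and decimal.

Mask = 1 << 0 = 000001
Bit 0 of A is 0; XOR with the mask flips it to 1.
  110000
^ 000001
--------
  110001

Answer: 110001 (49)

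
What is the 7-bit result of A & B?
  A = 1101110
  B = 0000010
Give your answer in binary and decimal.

Apply & to each column (1 only where both bits are 1):
  1101110
& 0000010
---------
  0000010

Answer: 0000010 (2)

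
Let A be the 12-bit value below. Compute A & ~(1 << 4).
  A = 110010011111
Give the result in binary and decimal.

Mask = ~(1 << 4) = 111111101111
Bit 4 of A is 1, so AND-ing with the mask clears it to 0.
  110010011111
& 111111101111
--------------
  110010001111

Answer: 110010001111 (3215)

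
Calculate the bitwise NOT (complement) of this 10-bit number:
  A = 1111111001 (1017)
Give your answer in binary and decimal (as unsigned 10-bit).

Flip each bit (0->1, 1->0):
  1111111001
  0000000110

Answer: 0000000110 (6)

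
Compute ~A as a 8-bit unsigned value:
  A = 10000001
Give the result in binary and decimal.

Flip each bit (0->1, 1->0):
  10000001
  01111110

Answer: 01111110 (126)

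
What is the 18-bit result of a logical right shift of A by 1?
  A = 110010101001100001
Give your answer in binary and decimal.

Logical shift right by 1: drop the bottom 1 bit(s), prepend 1 zero(s) on the left.
  110010101001100001  ->  keep [11001010100110000], discard [1], prepend 0
= 011001010100110000

Answer: 011001010100110000 (103728)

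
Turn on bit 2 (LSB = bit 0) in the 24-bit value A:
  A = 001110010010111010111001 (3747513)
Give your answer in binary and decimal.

Mask = 1 << 2 = 000000000000000000000100
Bit 2 of A is 0, so OR-ing with the mask flips it to 1.
  001110010010111010111001
| 000000000000000000000100
--------------------------
  001110010010111010111101

Answer: 001110010010111010111101 (3747517)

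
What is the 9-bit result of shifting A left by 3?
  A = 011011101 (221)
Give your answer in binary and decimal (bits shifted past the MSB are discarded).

Shift left by 3: drop the top 3 bit(s), append 3 zero(s) on the right.
  011011101  ->  discard [011], keep [011101], append 000
= 011101000

Answer: 011101000 (232)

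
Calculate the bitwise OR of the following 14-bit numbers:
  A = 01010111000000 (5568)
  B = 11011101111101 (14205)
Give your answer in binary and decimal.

Apply | to each column (1 where either bit is 1):
  01010111000000
| 11011101111101
----------------
  11011111111101

Answer: 11011111111101 (14333)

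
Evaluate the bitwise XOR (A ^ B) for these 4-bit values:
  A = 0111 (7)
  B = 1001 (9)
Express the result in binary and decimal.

Apply ^ to each column (1 where bits differ):
  0111
^ 1001
------
  1110

Answer: 1110 (14)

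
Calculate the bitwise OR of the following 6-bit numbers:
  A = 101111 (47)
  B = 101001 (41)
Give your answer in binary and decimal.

Apply | to each column (1 where either bit is 1):
  101111
| 101001
--------
  101111

Answer: 101111 (47)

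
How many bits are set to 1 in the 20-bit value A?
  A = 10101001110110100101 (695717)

10101001110110100101
1-bits at positions (from bit 0 = LSB): 0, 2, 5, 7, 8, 10, 11, 12, 15, 17, 19
Count = 11

Answer: 11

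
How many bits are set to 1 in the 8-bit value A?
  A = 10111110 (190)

10111110
1-bits at positions (from bit 0 = LSB): 1, 2, 3, 4, 5, 7
Count = 6

Answer: 6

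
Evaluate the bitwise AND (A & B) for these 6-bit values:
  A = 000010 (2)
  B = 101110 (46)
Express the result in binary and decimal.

Apply & to each column (1 only where both bits are 1):
  000010
& 101110
--------
  000010

Answer: 000010 (2)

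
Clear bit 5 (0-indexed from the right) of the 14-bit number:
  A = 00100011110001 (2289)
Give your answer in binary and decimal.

Mask = ~(1 << 5) = 11111111011111
Bit 5 of A is 1, so AND-ing with the mask clears it to 0.
  00100011110001
& 11111111011111
----------------
  00100011010001

Answer: 00100011010001 (2257)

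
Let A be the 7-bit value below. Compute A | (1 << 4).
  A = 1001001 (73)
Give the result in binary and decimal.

Mask = 1 << 4 = 0010000
Bit 4 of A is 0, so OR-ing with the mask flips it to 1.
  1001001
| 0010000
---------
  1011001

Answer: 1011001 (89)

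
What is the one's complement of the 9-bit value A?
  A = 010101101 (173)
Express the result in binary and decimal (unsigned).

Flip each bit (0->1, 1->0):
  010101101
  101010010

Answer: 101010010 (338)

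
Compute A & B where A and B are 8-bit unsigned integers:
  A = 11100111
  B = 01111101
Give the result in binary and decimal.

Apply & to each column (1 only where both bits are 1):
  11100111
& 01111101
----------
  01100101

Answer: 01100101 (101)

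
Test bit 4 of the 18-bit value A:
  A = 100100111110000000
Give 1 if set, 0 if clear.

Bit 4 is the 5th from the right.
  100100111110000000
               ^
That bit is 0.

Answer: 0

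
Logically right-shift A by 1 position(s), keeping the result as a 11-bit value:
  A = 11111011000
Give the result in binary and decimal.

Logical shift right by 1: drop the bottom 1 bit(s), prepend 1 zero(s) on the left.
  11111011000  ->  keep [1111101100], discard [0], prepend 0
= 01111101100

Answer: 01111101100 (1004)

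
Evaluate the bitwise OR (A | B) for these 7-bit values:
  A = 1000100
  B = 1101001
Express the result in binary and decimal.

Apply | to each column (1 where either bit is 1):
  1000100
| 1101001
---------
  1101101

Answer: 1101101 (109)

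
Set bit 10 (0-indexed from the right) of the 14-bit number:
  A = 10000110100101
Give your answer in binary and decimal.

Mask = 1 << 10 = 00010000000000
Bit 10 of A is 0, so OR-ing with the mask flips it to 1.
  10000110100101
| 00010000000000
----------------
  10010110100101

Answer: 10010110100101 (9637)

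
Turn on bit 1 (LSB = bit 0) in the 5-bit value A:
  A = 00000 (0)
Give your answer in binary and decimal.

Mask = 1 << 1 = 00010
Bit 1 of A is 0, so OR-ing with the mask flips it to 1.
  00000
| 00010
-------
  00010

Answer: 00010 (2)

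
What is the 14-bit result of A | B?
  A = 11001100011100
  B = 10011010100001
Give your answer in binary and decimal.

Apply | to each column (1 where either bit is 1):
  11001100011100
| 10011010100001
----------------
  11011110111101

Answer: 11011110111101 (14269)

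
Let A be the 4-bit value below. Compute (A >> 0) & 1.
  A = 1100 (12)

Bit 0 is the 1st from the right.
  1100
     ^
That bit is 0.

Answer: 0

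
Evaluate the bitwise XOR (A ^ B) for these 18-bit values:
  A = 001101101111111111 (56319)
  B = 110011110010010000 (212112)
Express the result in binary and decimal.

Apply ^ to each column (1 where bits differ):
  001101101111111111
^ 110011110010010000
--------------------
  111110011101101111

Answer: 111110011101101111 (255855)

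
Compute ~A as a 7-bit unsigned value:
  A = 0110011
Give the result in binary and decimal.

Flip each bit (0->1, 1->0):
  0110011
  1001100

Answer: 1001100 (76)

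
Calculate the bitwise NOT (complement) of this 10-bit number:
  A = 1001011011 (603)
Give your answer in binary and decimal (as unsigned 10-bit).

Flip each bit (0->1, 1->0):
  1001011011
  0110100100

Answer: 0110100100 (420)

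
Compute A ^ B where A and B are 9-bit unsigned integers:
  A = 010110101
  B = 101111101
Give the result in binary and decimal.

Apply ^ to each column (1 where bits differ):
  010110101
^ 101111101
-----------
  111001000

Answer: 111001000 (456)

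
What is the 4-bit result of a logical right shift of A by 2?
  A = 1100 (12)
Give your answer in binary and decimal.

Logical shift right by 2: drop the bottom 2 bit(s), prepend 2 zero(s) on the left.
  1100  ->  keep [11], discard [00], prepend 00
= 0011

Answer: 0011 (3)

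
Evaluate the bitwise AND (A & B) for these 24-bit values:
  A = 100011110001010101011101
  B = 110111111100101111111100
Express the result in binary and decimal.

Apply & to each column (1 only where both bits are 1):
  100011110001010101011101
& 110111111100101111111100
--------------------------
  100011110000000101011100

Answer: 100011110000000101011100 (9371996)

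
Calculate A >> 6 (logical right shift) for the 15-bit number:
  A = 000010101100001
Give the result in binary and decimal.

Logical shift right by 6: drop the bottom 6 bit(s), prepend 6 zero(s) on the left.
  000010101100001  ->  keep [000010101], discard [100001], prepend 000000
= 000000000010101

Answer: 000000000010101 (21)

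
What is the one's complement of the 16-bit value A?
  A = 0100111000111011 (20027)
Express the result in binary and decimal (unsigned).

Flip each bit (0->1, 1->0):
  0100111000111011
  1011000111000100

Answer: 1011000111000100 (45508)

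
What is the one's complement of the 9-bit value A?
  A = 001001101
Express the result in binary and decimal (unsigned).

Flip each bit (0->1, 1->0):
  001001101
  110110010

Answer: 110110010 (434)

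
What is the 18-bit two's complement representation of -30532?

1. Binary of +30532:  000111011101000100
2. Invert bits:     111000100010111011
3. Add 1:           111000100010111100

Answer: 111000100010111100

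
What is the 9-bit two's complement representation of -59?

1. Binary of +59:  000111011
2. Invert bits:     111000100
3. Add 1:           111000101

Answer: 111000101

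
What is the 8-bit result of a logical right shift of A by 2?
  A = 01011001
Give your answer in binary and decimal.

Logical shift right by 2: drop the bottom 2 bit(s), prepend 2 zero(s) on the left.
  01011001  ->  keep [010110], discard [01], prepend 00
= 00010110

Answer: 00010110 (22)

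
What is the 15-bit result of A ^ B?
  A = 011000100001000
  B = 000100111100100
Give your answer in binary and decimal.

Apply ^ to each column (1 where bits differ):
  011000100001000
^ 000100111100100
-----------------
  011100011101100

Answer: 011100011101100 (14572)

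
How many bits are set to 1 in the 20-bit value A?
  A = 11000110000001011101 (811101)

11000110000001011101
1-bits at positions (from bit 0 = LSB): 0, 2, 3, 4, 6, 13, 14, 18, 19
Count = 9

Answer: 9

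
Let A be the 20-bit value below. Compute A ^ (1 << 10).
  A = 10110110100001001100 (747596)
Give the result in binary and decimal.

Mask = 1 << 10 = 00000000010000000000
Bit 10 of A is 0; XOR with the mask flips it to 1.
  10110110100001001100
^ 00000000010000000000
----------------------
  10110110110001001100

Answer: 10110110110001001100 (748620)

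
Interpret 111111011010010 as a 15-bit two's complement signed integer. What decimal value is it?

MSB is 1, so the value is negative. Find the magnitude:
1. Invert bits:  000000100101101
2. Add 1:        000000100101110  = 302
3. Apply sign:   -302

Answer: -302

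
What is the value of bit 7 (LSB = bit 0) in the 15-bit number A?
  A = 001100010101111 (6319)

Bit 7 is the 8th from the right.
  001100010101111
         ^
That bit is 1.

Answer: 1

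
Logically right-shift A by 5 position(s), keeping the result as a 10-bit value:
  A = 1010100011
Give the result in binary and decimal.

Logical shift right by 5: drop the bottom 5 bit(s), prepend 5 zero(s) on the left.
  1010100011  ->  keep [10101], discard [00011], prepend 00000
= 0000010101

Answer: 0000010101 (21)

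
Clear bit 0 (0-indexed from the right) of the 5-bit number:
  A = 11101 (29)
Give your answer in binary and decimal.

Mask = ~(1 << 0) = 11110
Bit 0 of A is 1, so AND-ing with the mask clears it to 0.
  11101
& 11110
-------
  11100

Answer: 11100 (28)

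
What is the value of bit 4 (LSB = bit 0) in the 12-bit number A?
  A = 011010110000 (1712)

Bit 4 is the 5th from the right.
  011010110000
         ^
That bit is 1.

Answer: 1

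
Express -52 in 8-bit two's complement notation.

1. Binary of +52:  00110100
2. Invert bits:     11001011
3. Add 1:           11001100

Answer: 11001100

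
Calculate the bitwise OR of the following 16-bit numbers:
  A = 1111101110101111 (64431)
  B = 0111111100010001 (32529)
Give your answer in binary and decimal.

Apply | to each column (1 where either bit is 1):
  1111101110101111
| 0111111100010001
------------------
  1111111110111111

Answer: 1111111110111111 (65471)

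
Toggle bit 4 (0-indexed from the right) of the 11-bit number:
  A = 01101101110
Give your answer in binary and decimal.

Mask = 1 << 4 = 00000010000
Bit 4 of A is 0; XOR with the mask flips it to 1.
  01101101110
^ 00000010000
-------------
  01101111110

Answer: 01101111110 (894)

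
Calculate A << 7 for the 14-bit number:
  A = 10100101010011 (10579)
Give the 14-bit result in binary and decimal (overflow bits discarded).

Shift left by 7: drop the top 7 bit(s), append 7 zero(s) on the right.
  10100101010011  ->  discard [1010010], keep [1010011], append 0000000
= 10100110000000

Answer: 10100110000000 (10624)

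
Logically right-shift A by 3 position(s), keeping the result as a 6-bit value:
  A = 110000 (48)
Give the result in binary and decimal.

Logical shift right by 3: drop the bottom 3 bit(s), prepend 3 zero(s) on the left.
  110000  ->  keep [110], discard [000], prepend 000
= 000110

Answer: 000110 (6)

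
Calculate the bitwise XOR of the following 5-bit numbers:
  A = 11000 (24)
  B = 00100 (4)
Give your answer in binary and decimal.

Apply ^ to each column (1 where bits differ):
  11000
^ 00100
-------
  11100

Answer: 11100 (28)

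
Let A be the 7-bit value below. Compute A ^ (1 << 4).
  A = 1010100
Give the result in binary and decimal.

Mask = 1 << 4 = 0010000
Bit 4 of A is 1; XOR with the mask flips it to 0.
  1010100
^ 0010000
---------
  1000100

Answer: 1000100 (68)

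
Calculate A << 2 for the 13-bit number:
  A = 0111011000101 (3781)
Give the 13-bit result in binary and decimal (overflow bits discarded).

Shift left by 2: drop the top 2 bit(s), append 2 zero(s) on the right.
  0111011000101  ->  discard [01], keep [11011000101], append 00
= 1101100010100

Answer: 1101100010100 (6932)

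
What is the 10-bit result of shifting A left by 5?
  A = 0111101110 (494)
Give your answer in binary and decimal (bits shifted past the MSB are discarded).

Shift left by 5: drop the top 5 bit(s), append 5 zero(s) on the right.
  0111101110  ->  discard [01111], keep [01110], append 00000
= 0111000000

Answer: 0111000000 (448)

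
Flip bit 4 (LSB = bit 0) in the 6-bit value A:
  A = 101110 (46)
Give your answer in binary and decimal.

Mask = 1 << 4 = 010000
Bit 4 of A is 0; XOR with the mask flips it to 1.
  101110
^ 010000
--------
  111110

Answer: 111110 (62)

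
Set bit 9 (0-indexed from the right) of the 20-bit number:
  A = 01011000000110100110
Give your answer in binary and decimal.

Mask = 1 << 9 = 00000000001000000000
Bit 9 of A is 0, so OR-ing with the mask flips it to 1.
  01011000000110100110
| 00000000001000000000
----------------------
  01011000001110100110

Answer: 01011000001110100110 (361382)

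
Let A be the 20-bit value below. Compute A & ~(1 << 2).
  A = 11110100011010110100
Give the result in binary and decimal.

Mask = ~(1 << 2) = 11111111111111111011
Bit 2 of A is 1, so AND-ing with the mask clears it to 0.
  11110100011010110100
& 11111111111111111011
----------------------
  11110100011010110000

Answer: 11110100011010110000 (1001136)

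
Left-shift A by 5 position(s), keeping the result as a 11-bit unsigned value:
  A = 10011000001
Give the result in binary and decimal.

Shift left by 5: drop the top 5 bit(s), append 5 zero(s) on the right.
  10011000001  ->  discard [10011], keep [000001], append 00000
= 00000100000

Answer: 00000100000 (32)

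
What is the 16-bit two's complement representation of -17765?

1. Binary of +17765:  0100010101100101
2. Invert bits:     1011101010011010
3. Add 1:           1011101010011011

Answer: 1011101010011011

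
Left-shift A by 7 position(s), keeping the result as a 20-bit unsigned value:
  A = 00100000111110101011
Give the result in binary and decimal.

Shift left by 7: drop the top 7 bit(s), append 7 zero(s) on the right.
  00100000111110101011  ->  discard [0010000], keep [0111110101011], append 0000000
= 01111101010110000000

Answer: 01111101010110000000 (513408)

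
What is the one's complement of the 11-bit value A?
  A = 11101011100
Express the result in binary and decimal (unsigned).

Flip each bit (0->1, 1->0):
  11101011100
  00010100011

Answer: 00010100011 (163)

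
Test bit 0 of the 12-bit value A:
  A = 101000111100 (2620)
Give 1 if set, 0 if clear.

Bit 0 is the 1st from the right.
  101000111100
             ^
That bit is 0.

Answer: 0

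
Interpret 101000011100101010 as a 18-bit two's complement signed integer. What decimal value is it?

MSB is 1, so the value is negative. Find the magnitude:
1. Invert bits:  010111100011010101
2. Add 1:        010111100011010110  = 96470
3. Apply sign:   -96470

Answer: -96470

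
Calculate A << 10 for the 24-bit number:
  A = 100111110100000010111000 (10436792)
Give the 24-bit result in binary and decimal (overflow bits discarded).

Shift left by 10: drop the top 10 bit(s), append 10 zero(s) on the right.
  100111110100000010111000  ->  discard [1001111101], keep [00000010111000], append 0000000000
= 000000101110000000000000

Answer: 000000101110000000000000 (188416)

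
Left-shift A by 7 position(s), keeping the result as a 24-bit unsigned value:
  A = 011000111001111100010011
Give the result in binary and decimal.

Shift left by 7: drop the top 7 bit(s), append 7 zero(s) on the right.
  011000111001111100010011  ->  discard [0110001], keep [11001111100010011], append 0000000
= 110011111000100110000000

Answer: 110011111000100110000000 (13601152)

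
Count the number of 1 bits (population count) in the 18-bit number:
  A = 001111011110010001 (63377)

001111011110010001
1-bits at positions (from bit 0 = LSB): 0, 4, 7, 8, 9, 10, 12, 13, 14, 15
Count = 10

Answer: 10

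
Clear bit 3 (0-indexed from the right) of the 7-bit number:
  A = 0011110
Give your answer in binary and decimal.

Mask = ~(1 << 3) = 1110111
Bit 3 of A is 1, so AND-ing with the mask clears it to 0.
  0011110
& 1110111
---------
  0010110

Answer: 0010110 (22)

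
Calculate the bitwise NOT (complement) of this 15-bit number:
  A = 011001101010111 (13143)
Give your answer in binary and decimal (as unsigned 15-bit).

Flip each bit (0->1, 1->0):
  011001101010111
  100110010101000

Answer: 100110010101000 (19624)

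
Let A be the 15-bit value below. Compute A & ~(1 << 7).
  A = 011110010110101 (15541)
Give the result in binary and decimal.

Mask = ~(1 << 7) = 111111101111111
Bit 7 of A is 1, so AND-ing with the mask clears it to 0.
  011110010110101
& 111111101111111
-----------------
  011110000110101

Answer: 011110000110101 (15413)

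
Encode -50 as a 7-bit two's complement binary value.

1. Binary of +50:  0110010
2. Invert bits:     1001101
3. Add 1:           1001110

Answer: 1001110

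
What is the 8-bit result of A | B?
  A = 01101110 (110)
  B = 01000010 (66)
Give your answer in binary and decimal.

Apply | to each column (1 where either bit is 1):
  01101110
| 01000010
----------
  01101110

Answer: 01101110 (110)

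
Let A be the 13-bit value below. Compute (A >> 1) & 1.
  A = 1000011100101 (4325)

Bit 1 is the 2nd from the right.
  1000011100101
             ^
That bit is 0.

Answer: 0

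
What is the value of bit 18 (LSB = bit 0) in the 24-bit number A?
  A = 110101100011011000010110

Bit 18 is the 19th from the right.
  110101100011011000010110
       ^
That bit is 1.

Answer: 1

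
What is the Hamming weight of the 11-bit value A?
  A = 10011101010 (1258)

10011101010
1-bits at positions (from bit 0 = LSB): 1, 3, 5, 6, 7, 10
Count = 6

Answer: 6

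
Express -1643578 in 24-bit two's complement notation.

1. Binary of +1643578:  000110010001010000111010
2. Invert bits:     111001101110101111000101
3. Add 1:           111001101110101111000110

Answer: 111001101110101111000110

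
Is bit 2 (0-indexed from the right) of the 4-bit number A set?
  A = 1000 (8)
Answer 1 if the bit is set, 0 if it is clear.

Bit 2 is the 3rd from the right.
  1000
   ^
That bit is 0.

Answer: 0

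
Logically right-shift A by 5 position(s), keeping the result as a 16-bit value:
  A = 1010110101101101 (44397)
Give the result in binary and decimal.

Logical shift right by 5: drop the bottom 5 bit(s), prepend 5 zero(s) on the left.
  1010110101101101  ->  keep [10101101011], discard [01101], prepend 00000
= 0000010101101011

Answer: 0000010101101011 (1387)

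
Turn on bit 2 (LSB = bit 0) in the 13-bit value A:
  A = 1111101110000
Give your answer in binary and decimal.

Mask = 1 << 2 = 0000000000100
Bit 2 of A is 0, so OR-ing with the mask flips it to 1.
  1111101110000
| 0000000000100
---------------
  1111101110100

Answer: 1111101110100 (8052)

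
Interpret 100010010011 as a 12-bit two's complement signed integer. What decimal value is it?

MSB is 1, so the value is negative. Find the magnitude:
1. Invert bits:  011101101100
2. Add 1:        011101101101  = 1901
3. Apply sign:   -1901

Answer: -1901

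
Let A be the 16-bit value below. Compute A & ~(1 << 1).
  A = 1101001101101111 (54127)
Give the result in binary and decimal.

Mask = ~(1 << 1) = 1111111111111101
Bit 1 of A is 1, so AND-ing with the mask clears it to 0.
  1101001101101111
& 1111111111111101
------------------
  1101001101101101

Answer: 1101001101101101 (54125)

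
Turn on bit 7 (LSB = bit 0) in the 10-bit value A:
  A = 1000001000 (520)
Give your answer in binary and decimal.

Mask = 1 << 7 = 0010000000
Bit 7 of A is 0, so OR-ing with the mask flips it to 1.
  1000001000
| 0010000000
------------
  1010001000

Answer: 1010001000 (648)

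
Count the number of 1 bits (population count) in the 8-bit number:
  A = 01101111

01101111
1-bits at positions (from bit 0 = LSB): 0, 1, 2, 3, 5, 6
Count = 6

Answer: 6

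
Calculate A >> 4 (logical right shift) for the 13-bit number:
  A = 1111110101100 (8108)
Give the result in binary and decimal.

Logical shift right by 4: drop the bottom 4 bit(s), prepend 4 zero(s) on the left.
  1111110101100  ->  keep [111111010], discard [1100], prepend 0000
= 0000111111010

Answer: 0000111111010 (506)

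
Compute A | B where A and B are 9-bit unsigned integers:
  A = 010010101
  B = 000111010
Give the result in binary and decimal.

Apply | to each column (1 where either bit is 1):
  010010101
| 000111010
-----------
  010111111

Answer: 010111111 (191)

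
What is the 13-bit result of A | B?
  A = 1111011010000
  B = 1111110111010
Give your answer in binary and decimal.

Apply | to each column (1 where either bit is 1):
  1111011010000
| 1111110111010
---------------
  1111111111010

Answer: 1111111111010 (8186)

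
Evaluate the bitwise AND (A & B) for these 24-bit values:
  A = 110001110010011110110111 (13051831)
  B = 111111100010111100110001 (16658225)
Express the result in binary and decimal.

Apply & to each column (1 only where both bits are 1):
  110001110010011110110111
& 111111100010111100110001
--------------------------
  110001100010011100110001

Answer: 110001100010011100110001 (12986161)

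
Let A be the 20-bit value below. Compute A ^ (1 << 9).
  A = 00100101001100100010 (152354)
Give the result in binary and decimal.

Mask = 1 << 9 = 00000000001000000000
Bit 9 of A is 1; XOR with the mask flips it to 0.
  00100101001100100010
^ 00000000001000000000
----------------------
  00100101000100100010

Answer: 00100101000100100010 (151842)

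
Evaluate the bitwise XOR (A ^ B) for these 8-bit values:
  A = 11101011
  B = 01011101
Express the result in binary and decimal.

Apply ^ to each column (1 where bits differ):
  11101011
^ 01011101
----------
  10110110

Answer: 10110110 (182)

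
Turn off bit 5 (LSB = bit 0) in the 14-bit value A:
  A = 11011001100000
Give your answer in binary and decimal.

Mask = ~(1 << 5) = 11111111011111
Bit 5 of A is 1, so AND-ing with the mask clears it to 0.
  11011001100000
& 11111111011111
----------------
  11011001000000

Answer: 11011001000000 (13888)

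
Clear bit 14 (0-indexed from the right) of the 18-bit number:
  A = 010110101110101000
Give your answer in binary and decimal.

Mask = ~(1 << 14) = 111011111111111111
Bit 14 of A is 1, so AND-ing with the mask clears it to 0.
  010110101110101000
& 111011111111111111
--------------------
  010010101110101000

Answer: 010010101110101000 (76712)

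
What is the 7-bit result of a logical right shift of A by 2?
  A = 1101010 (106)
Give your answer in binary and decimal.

Logical shift right by 2: drop the bottom 2 bit(s), prepend 2 zero(s) on the left.
  1101010  ->  keep [11010], discard [10], prepend 00
= 0011010

Answer: 0011010 (26)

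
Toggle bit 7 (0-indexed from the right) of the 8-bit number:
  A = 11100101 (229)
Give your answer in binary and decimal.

Mask = 1 << 7 = 10000000
Bit 7 of A is 1; XOR with the mask flips it to 0.
  11100101
^ 10000000
----------
  01100101

Answer: 01100101 (101)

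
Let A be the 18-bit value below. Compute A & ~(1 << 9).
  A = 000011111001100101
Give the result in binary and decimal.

Mask = ~(1 << 9) = 111111110111111111
Bit 9 of A is 1, so AND-ing with the mask clears it to 0.
  000011111001100101
& 111111110111111111
--------------------
  000011110001100101

Answer: 000011110001100101 (15461)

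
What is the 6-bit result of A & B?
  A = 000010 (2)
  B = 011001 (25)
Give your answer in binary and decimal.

Apply & to each column (1 only where both bits are 1):
  000010
& 011001
--------
  000000

Answer: 000000 (0)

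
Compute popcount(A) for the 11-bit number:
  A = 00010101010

00010101010
1-bits at positions (from bit 0 = LSB): 1, 3, 5, 7
Count = 4

Answer: 4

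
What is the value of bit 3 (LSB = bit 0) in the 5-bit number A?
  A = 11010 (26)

Bit 3 is the 4th from the right.
  11010
   ^
That bit is 1.

Answer: 1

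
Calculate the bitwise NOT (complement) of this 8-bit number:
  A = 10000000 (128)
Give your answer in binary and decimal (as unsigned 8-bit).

Flip each bit (0->1, 1->0):
  10000000
  01111111

Answer: 01111111 (127)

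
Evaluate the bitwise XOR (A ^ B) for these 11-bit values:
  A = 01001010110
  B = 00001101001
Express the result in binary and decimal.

Apply ^ to each column (1 where bits differ):
  01001010110
^ 00001101001
-------------
  01000111111

Answer: 01000111111 (575)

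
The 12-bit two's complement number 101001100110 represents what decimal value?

MSB is 1, so the value is negative. Find the magnitude:
1. Invert bits:  010110011001
2. Add 1:        010110011010  = 1434
3. Apply sign:   -1434

Answer: -1434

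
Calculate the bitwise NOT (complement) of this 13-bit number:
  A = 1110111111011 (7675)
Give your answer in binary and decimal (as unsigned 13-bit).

Flip each bit (0->1, 1->0):
  1110111111011
  0001000000100

Answer: 0001000000100 (516)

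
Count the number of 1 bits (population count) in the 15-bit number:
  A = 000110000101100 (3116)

000110000101100
1-bits at positions (from bit 0 = LSB): 2, 3, 5, 10, 11
Count = 5

Answer: 5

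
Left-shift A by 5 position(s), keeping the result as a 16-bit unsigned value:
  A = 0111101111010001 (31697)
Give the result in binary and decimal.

Shift left by 5: drop the top 5 bit(s), append 5 zero(s) on the right.
  0111101111010001  ->  discard [01111], keep [01111010001], append 00000
= 0111101000100000

Answer: 0111101000100000 (31264)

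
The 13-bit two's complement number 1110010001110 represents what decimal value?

MSB is 1, so the value is negative. Find the magnitude:
1. Invert bits:  0001101110001
2. Add 1:        0001101110010  = 882
3. Apply sign:   -882

Answer: -882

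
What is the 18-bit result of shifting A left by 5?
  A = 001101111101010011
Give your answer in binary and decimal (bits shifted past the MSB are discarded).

Shift left by 5: drop the top 5 bit(s), append 5 zero(s) on the right.
  001101111101010011  ->  discard [00110], keep [1111101010011], append 00000
= 111110101001100000

Answer: 111110101001100000 (256608)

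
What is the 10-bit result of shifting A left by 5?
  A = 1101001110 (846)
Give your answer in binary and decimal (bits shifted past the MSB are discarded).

Shift left by 5: drop the top 5 bit(s), append 5 zero(s) on the right.
  1101001110  ->  discard [11010], keep [01110], append 00000
= 0111000000

Answer: 0111000000 (448)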